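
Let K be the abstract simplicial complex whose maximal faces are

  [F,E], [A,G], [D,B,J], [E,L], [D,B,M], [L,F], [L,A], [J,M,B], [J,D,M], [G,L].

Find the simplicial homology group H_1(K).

H_1 = Z^2.

We work with the vertex ordering A < B < D < E < F < G < J < L < M. The simplices of K, each written with vertices in increasing order, are:

  0-simplices (9): A, B, D, E, F, G, J, L, M
  1-simplices (12): AG, AL, BD, BJ, BM, DJ, DM, EF, EL, FL, GL, JM
  2-simplices (4): BDJ, BDM, BJM, DJM

giving chain groups C_0 ≅ Z^9, C_1 ≅ Z^12, C_2 ≅ Z^4.

The boundary map ∂_1: C_1 → C_0 maps an edge to its endpoints' difference, ∂[p,q] = q − p. For instance
  ∂AL = L − A.
As a 9×12 matrix over Z this has rank 7, with invariant factors (1,1,1,1,1,1,1).

∂_2: C_2 → C_1 acts by ∂[p,q,r] = [q,r] − [p,r] + [p,q]. For instance
  ∂BDM = DM − BM + BD,
  ∂DJM = JM − DM + DJ.
The resulting 12×4 matrix has rank 3, and its Smith normal form has invariant factors (1,1,1).

Computing H_k = (kernel of ∂_k) / (image of ∂_{k+1}):

  H_1: rank ker ∂_1 − rank ∂_2 = (12 − 7) − 3 = 2, and the invariant factors of ∂_2 are all 1, so H_1 = Z^2.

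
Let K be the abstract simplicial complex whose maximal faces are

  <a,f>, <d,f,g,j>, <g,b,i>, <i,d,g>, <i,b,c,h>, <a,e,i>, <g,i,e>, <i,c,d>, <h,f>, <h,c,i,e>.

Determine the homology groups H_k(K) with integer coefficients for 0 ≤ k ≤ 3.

H_0 = Z,  H_1 = Z^2,  H_2 = 0,  H_3 = 0.

Fix the vertex order a < b < c < d < e < f < g < h < i < j and write every simplex with vertices in increasing order. Then dim K = 3 and the simplices of K are:

  0-simplices (10): a, b, c, d, e, f, g, h, i, j
  1-simplices (24): ae, af, ai, bc, bg, bh, bi, cd, ce, ch, ci, df, dg, di, dj, eg, eh, ei, fg, fh, fj, gi, gj, hi
  2-simplices (16): aei, bch, bci, bgi, bhi, cdi, ceh, cei, chi, dfg, dfj, dgi, dgj, egi, ehi, fgj
  3-simplices (3): bchi, cehi, dfgj

so the chain groups are C_0 ≅ Z^10, C_1 ≅ Z^24, C_2 ≅ Z^16, C_3 ≅ Z^3.

The boundary map ∂_1: C_1 → C_0 maps an edge to its endpoints' difference, ∂[p,q] = q − p.
This gives a 10×24 integer matrix of rank 9; reducing to Smith normal form yields diagonal entries (1,1,1,1,1,1,1,1,1).

∂_2: C_2 → C_1 maps a triangle to the signed sum of its edges. For instance
  ∂dgi = gi − di + dg,
  ∂ceh = eh − ch + ce.
The resulting 24×16 matrix has rank 13, and its Smith normal form has invariant factors (1,1,1,1,1,1,1,1,1,1,1,1,1).

∂_3: C_3 → C_2 sends each 3-simplex σ to the alternating sum Σ_i (−1)^i (σ with its i-th vertex removed). For instance
  ∂dfgj = fgj − dgj + dfj − dfg,
  ∂cehi = ehi − chi + cei − ceh.
The 16×3 boundary matrix has rank 3 and Smith normal form diag(1,1,1).

Reading off H_k = ker ∂_k / im ∂_{k+1}:

  H_0: rank C_0 − rank ∂_1 = 10 − 9 = 1, and the invariant factors of ∂_1 are all 1, so H_0 = Z.
  H_1: rank ker ∂_1 − rank ∂_2 = (24 − 9) − 13 = 2, and the invariant factors of ∂_2 are all 1, so H_1 = Z^2.
  H_2: rank ker ∂_2 − rank ∂_3 = (16 − 13) − 3 = 0, and the invariant factors of ∂_3 are all 1, so H_2 = 0.
  H_3: rank ker ∂_3 − rank ∂_4 = (3 − 3) − 0 = 0, and there is no ∂_4, so H_3 = 0.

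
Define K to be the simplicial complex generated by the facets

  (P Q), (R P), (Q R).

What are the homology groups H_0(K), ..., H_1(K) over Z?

H_0 = Z,  H_1 = Z.

Fix the vertex order P < Q < R and write every simplex with vertices in increasing order. Then dim K = 1 and the simplices of K are:

  0-simplices (3): P, Q, R
  1-simplices (3): PQ, PR, QR

giving chain groups C_0 ≅ Z^3, C_1 ≅ Z^3.

The boundary map ∂_1: C_1 → C_0 is given by ∂[p,q] = [q] − [p]. For instance
  ∂PR = R − P.
This gives a 3×3 integer matrix of rank 2; reducing to Smith normal form yields diagonal entries (1,1).

Now H_k = ker ∂_k / im ∂_{k+1}, so:

  H_0: rank C_0 − rank ∂_1 = 3 − 2 = 1, and the invariant factors of ∂_1 are all 1, so H_0 ≅ Z.
  H_1: rank ker ∂_1 − rank ∂_2 = (3 − 2) − 0 = 1, and there is no ∂_2, so H_1 ≅ Z.

As a check, the Euler characteristic is 3 − 3 = 0, which agrees with 1 − 1 = 0.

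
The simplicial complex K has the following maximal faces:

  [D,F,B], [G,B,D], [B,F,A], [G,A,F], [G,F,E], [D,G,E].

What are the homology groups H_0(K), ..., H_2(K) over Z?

We work with the vertex ordering A < B < D < E < F < G. The simplices of K, each written with vertices in increasing order, are:

  0-simplices (6): A, B, D, E, F, G
  1-simplices (12): AB, AF, AG, BD, BF, BG, DE, DF, DG, EF, EG, FG
  2-simplices (6): ABF, AFG, BDF, BDG, DEG, EFG

so the chain groups are C_0 ≅ Z^6, C_1 ≅ Z^12, C_2 ≅ Z^6.

∂_1: C_1 → C_0 maps an edge to its endpoints' difference, ∂[p,q] = q − p. For instance
  ∂BF = F − B.
This gives a 6×12 integer matrix of rank 5; reducing to Smith normal form yields diagonal entries (1,1,1,1,1).

The boundary map ∂_2: C_2 → C_1 acts by ∂[p,q,r] = [q,r] − [p,r] + [p,q]. For instance
  ∂EFG = FG − EG + EF,
  ∂BDG = DG − BG + BD.
This gives a 12×6 integer matrix of rank 6; reducing to Smith normal form yields diagonal entries (1,1,1,1,1,1).

Computing H_k = (kernel of ∂_k) / (image of ∂_{k+1}):

  H_0: rank C_0 − rank ∂_1 = 6 − 5 = 1, and the invariant factors of ∂_1 are all 1, so H_0 ≅ Z.
  H_1: rank ker ∂_1 − rank ∂_2 = (12 − 5) − 6 = 1, and the invariant factors of ∂_2 are all 1, so H_1 ≅ Z.
  H_2: rank ker ∂_2 − rank ∂_3 = (6 − 6) − 0 = 0, and there is no ∂_3, so H_2 ≅ 0.

As a check, the Euler characteristic is 6 − 12 + 6 = 0, which agrees with 1 − 1 + 0 = 0.
(K is a triangulation of the cylinder S^1 x I.)

H_0 ≅ Z,  H_1 ≅ Z,  H_2 = 0.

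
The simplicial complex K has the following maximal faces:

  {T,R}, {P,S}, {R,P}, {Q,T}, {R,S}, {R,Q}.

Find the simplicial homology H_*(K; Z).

H_0 ≅ Z,  H_1 ≅ Z^2.

Take the total order P < Q < R < S < T on the vertex set. Then K (dimension 1) consists of the simplices:

  0-simplices (5): P, Q, R, S, T
  1-simplices (6): PR, PS, QR, QT, RS, RT

Hence C_0 ≅ Z^5, C_1 ≅ Z^6.

The boundary map ∂_1: C_1 → C_0 sends each edge [p,q] (with p < q) to q − p.
The 5×6 boundary matrix has rank 4 and Smith normal form diag(1,1,1,1).

From H_k ≅ ker(∂_k) / im(∂_{k+1}) we obtain:

  H_0: rank C_0 − rank ∂_1 = 5 − 4 = 1, and the invariant factors of ∂_1 are all 1, so H_0 ≅ Z.
  H_1: rank ker ∂_1 − rank ∂_2 = (6 − 4) − 0 = 2, and there is no ∂_2, so H_1 ≅ Z^2.

As a check, the Euler characteristic is 5 − 6 = -1, which agrees with 1 − 2 = -1.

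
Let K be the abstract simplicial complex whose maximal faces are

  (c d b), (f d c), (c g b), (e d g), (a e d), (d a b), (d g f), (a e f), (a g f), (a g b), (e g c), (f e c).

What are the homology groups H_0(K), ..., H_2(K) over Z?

H_0 = Z,  H_1 = Z/2,  H_2 = 0.

Order the vertices as a < b < c < d < e < f < g. Listing each simplex with vertices in this order, K has dimension 2 with simplices:

  0-simplices (7): a, b, c, d, e, f, g
  1-simplices (18): ab, ad, ae, af, ag, bc, bd, bg, cd, ce, cf, cg, de, df, dg, ef, eg, fg
  2-simplices (12): abd, abg, ade, aef, afg, bcd, bcg, cdf, cef, ceg, deg, dfg

giving chain groups C_0 ≅ Z^7, C_1 ≅ Z^18, C_2 ≅ Z^12.

∂_1: C_1 → C_0 sends each edge [p,q] (with p < q) to q − p. For instance
  ∂bc = c − b.
The resulting 7×18 matrix has rank 6, and its Smith normal form has invariant factors (1,1,1,1,1,1).

∂_2: C_2 → C_1 acts by ∂[p,q,r] = [q,r] − [p,r] + [p,q]. For instance
  ∂dfg = fg − dg + df,
  ∂ceg = eg − cg + ce.
As a 18×12 matrix over Z this has rank 12, with invariant factors (1,1,1,1,1,1,1,1,1,1,1,2).

Reading off H_k = ker ∂_k / im ∂_{k+1}:

  H_0: rank C_0 − rank ∂_1 = 7 − 6 = 1, and the invariant factors of ∂_1 are all 1, so H_0 ≅ Z.
  H_1: rank ker ∂_1 − rank ∂_2 = (18 − 6) − 12 = 0, and ∂_2 has invariant factor 2 > 1, so H_1 ≅ Z/2.
  H_2: rank ker ∂_2 − rank ∂_3 = (12 − 12) − 0 = 0, and there is no ∂_3, so H_2 ≅ 0.

As a check, the Euler characteristic is 7 − 18 + 12 = 1, which agrees with 1 − 0 + 0 = 1.
(K is a triangulation of the real projective plane RP^2.)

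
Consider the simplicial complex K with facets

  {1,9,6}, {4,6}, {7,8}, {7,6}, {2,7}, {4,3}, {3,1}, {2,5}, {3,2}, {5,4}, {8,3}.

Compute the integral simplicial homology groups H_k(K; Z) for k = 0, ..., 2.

H_0 ≅ Z,  H_1 ≅ Z^4,  H_2 = 0.

We work with the vertex ordering 1 < 2 < 3 < 4 < 5 < 6 < 7 < 8 < 9. The simplices of K, each written with vertices in increasing order, are:

  0-simplices (9): [1], [2], [3], [4], [5], [6], [7], [8], [9]
  1-simplices (13): [1,3], [1,6], [1,9], [2,3], [2,5], [2,7], [3,4], [3,8], [4,5], [4,6], [6,7], [6,9], [7,8]
  2-simplices (1): [1,6,9]

Hence C_0 ≅ Z^9, C_1 ≅ Z^13, C_2 ≅ Z^1.

Boundary ∂_1: C_1 → C_0 maps an edge to its endpoints' difference, ∂[p,q] = q − p.
This gives a 9×13 integer matrix of rank 8; reducing to Smith normal form yields diagonal entries (1,1,1,1,1,1,1,1).

The boundary map ∂_2: C_2 → C_1 maps a triangle to the signed sum of its edges. For instance
  ∂[1,6,9] = [6,9] − [1,9] + [1,6].
As a 13×1 matrix over Z this has rank 1, with invariant factors (1).

Computing H_k = (kernel of ∂_k) / (image of ∂_{k+1}):

  H_0: rank C_0 − rank ∂_1 = 9 − 8 = 1, and the invariant factors of ∂_1 are all 1, so H_0 ≅ Z.
  H_1: rank ker ∂_1 − rank ∂_2 = (13 − 8) − 1 = 4, and the invariant factors of ∂_2 are all 1, so H_1 ≅ Z^4.
  H_2: rank ker ∂_2 − rank ∂_3 = (1 − 1) − 0 = 0, and there is no ∂_3, so H_2 ≅ 0.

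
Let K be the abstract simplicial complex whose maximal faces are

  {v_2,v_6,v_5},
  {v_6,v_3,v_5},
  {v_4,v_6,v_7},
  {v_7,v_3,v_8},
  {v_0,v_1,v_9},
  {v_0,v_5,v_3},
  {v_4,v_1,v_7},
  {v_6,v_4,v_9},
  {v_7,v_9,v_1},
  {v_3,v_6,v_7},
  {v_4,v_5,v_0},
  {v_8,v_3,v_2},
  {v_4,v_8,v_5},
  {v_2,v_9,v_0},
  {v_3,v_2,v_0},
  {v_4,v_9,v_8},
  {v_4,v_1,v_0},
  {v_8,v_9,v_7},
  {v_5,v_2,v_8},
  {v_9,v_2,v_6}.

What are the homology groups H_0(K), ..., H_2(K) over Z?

H_0 ≅ Z,  H_1 ≅ Z ⊕ Z/2Z,  H_2 = 0.

We work with the vertex ordering v_0 < v_1 < v_2 < v_3 < v_4 < v_5 < v_6 < v_7 < v_8 < v_9. The simplices of K, each written with vertices in increasing order, are:

  0-simplices (10): [v_0], [v_1], [v_2], [v_3], [v_4], [v_5], [v_6], [v_7], [v_8], [v_9]
  1-simplices (30): (30 of them)
  2-simplices (20): (20 of them)

so the chain groups are C_0 ≅ Z^10, C_1 ≅ Z^30, C_2 ≅ Z^20.

∂_1: C_1 → C_0 is given by ∂[p,q] = [q] − [p]. For instance
  ∂[v_2,v_9] = [v_9] − [v_2].
This gives a 10×30 integer matrix of rank 9; reducing to Smith normal form yields diagonal entries (1,1,1,1,1,1,1,1,1).

Boundary ∂_2: C_2 → C_1 maps a triangle to the signed sum of its edges. For instance
  ∂[v_4,v_6,v_9] = [v_6,v_9] − [v_4,v_9] + [v_4,v_6],
  ∂[v_0,v_4,v_5] = [v_4,v_5] − [v_0,v_5] + [v_0,v_4].
As a 30×20 matrix over Z this has rank 20, with invariant factors (1,1,1,1,1,1,1,1,1,1,1,1,1,1,1,1,1,1,1,2).

Reading off H_k = ker ∂_k / im ∂_{k+1}:

  H_0: rank C_0 − rank ∂_1 = 10 − 9 = 1, and the invariant factors of ∂_1 are all 1, so H_0 = Z.
  H_1: rank ker ∂_1 − rank ∂_2 = (30 − 9) − 20 = 1, and ∂_2 has invariant factor 2 > 1, so H_1 = Z ⊕ Z/2Z.
  H_2: rank ker ∂_2 − rank ∂_3 = (20 − 20) − 0 = 0, and there is no ∂_3, so H_2 = 0.

As a check, the Euler characteristic is 10 − 30 + 20 = 0, which agrees with 1 − 1 + 0 = 0.
(K is a triangulation of the Klein bottle.)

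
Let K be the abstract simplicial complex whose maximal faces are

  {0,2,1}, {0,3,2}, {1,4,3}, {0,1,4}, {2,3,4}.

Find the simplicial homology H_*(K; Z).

Take the total order 0 < 1 < 2 < 3 < 4 on the vertex set. Then K (dimension 2) consists of the simplices:

  0-simplices (5): [0], [1], [2], [3], [4]
  1-simplices (10): [0,1], [0,2], [0,3], [0,4], [1,2], [1,3], [1,4], [2,3], [2,4], [3,4]
  2-simplices (5): [0,1,2], [0,1,4], [0,2,3], [1,3,4], [2,3,4]

giving chain groups C_0 ≅ Z^5, C_1 ≅ Z^10, C_2 ≅ Z^5.

The boundary map ∂_1: C_1 → C_0 maps an edge to its endpoints' difference, ∂[p,q] = q − p.
The 5×10 boundary matrix has rank 4 and Smith normal form diag(1,1,1,1).

Boundary ∂_2: C_2 → C_1 maps a triangle to the signed sum of its edges. For instance
  ∂[0,1,4] = [1,4] − [0,4] + [0,1],
  ∂[2,3,4] = [3,4] − [2,4] + [2,3].
This gives a 10×5 integer matrix of rank 5; reducing to Smith normal form yields diagonal entries (1,1,1,1,1).

From H_k ≅ ker(∂_k) / im(∂_{k+1}) we obtain:

  H_0: rank C_0 − rank ∂_1 = 5 − 4 = 1, and the invariant factors of ∂_1 are all 1, so H_0 = Z.
  H_1: rank ker ∂_1 − rank ∂_2 = (10 − 4) − 5 = 1, and the invariant factors of ∂_2 are all 1, so H_1 = Z.
  H_2: rank ker ∂_2 − rank ∂_3 = (5 − 5) − 0 = 0, and there is no ∂_3, so H_2 = 0.

As a check, the Euler characteristic is 5 − 10 + 5 = 0, which agrees with 1 − 1 + 0 = 0.

H_0 ≅ Z,  H_1 ≅ Z,  H_2 = 0.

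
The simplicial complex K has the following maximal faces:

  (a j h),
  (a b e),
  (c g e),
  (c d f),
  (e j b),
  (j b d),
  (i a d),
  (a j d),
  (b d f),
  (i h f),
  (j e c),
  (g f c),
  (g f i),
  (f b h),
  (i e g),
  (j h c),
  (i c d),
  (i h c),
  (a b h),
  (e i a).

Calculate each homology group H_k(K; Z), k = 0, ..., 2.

H_0 = Z,  H_1 = Z ⊕ Z/2,  H_2 = 0.

Order the vertices as a < b < c < d < e < f < g < h < i < j. Listing each simplex with vertices in this order, K has dimension 2 with simplices:

  0-simplices (10): a, b, c, d, e, f, g, h, i, j
  1-simplices (30): ab, ad, ae, ah, ai, aj, bd, be, bf, bh, bj, cd, ce, cf, cg, ch, ci, cj, df, di, dj, eg, ei, ej, fg, fh, fi, gi, hi, hj
  2-simplices (20): abe, abh, adi, adj, aei, ahj, bdf, bdj, bej, bfh, cdf, cdi, ceg, cej, cfg, chi, chj, egi, fgi, fhi

giving chain groups C_0 ≅ Z^10, C_1 ≅ Z^30, C_2 ≅ Z^20.

∂_1: C_1 → C_0 maps an edge to its endpoints' difference, ∂[p,q] = q − p. For instance
  ∂bh = h − b.
This gives a 10×30 integer matrix of rank 9; reducing to Smith normal form yields diagonal entries (1,1,1,1,1,1,1,1,1).

The boundary map ∂_2: C_2 → C_1 maps a triangle to the signed sum of its edges. For instance
  ∂adj = dj − aj + ad,
  ∂bej = ej − bj + be.
This gives a 30×20 integer matrix of rank 20; reducing to Smith normal form yields diagonal entries (1,1,1,1,1,1,1,1,1,1,1,1,1,1,1,1,1,1,1,2).

Now H_k = ker ∂_k / im ∂_{k+1}, so:

  H_0: rank C_0 − rank ∂_1 = 10 − 9 = 1, and the invariant factors of ∂_1 are all 1, so H_0 ≅ Z.
  H_1: rank ker ∂_1 − rank ∂_2 = (30 − 9) − 20 = 1, and ∂_2 has invariant factor 2 > 1, so H_1 ≅ Z ⊕ Z/2.
  H_2: rank ker ∂_2 − rank ∂_3 = (20 − 20) − 0 = 0, and there is no ∂_3, so H_2 ≅ 0.

(K is a triangulation of the Klein bottle.)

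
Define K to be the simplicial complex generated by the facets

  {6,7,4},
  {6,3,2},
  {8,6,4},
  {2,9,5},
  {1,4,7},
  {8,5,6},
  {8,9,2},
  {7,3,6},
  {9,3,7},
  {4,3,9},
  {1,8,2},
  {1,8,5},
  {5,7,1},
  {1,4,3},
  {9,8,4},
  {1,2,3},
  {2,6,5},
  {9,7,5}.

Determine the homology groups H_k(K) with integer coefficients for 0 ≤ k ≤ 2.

H_0 ≅ Z,  H_1 ≅ Z ⊕ Z_2,  H_2 = 0.

Take the total order 1 < 2 < 3 < 4 < 5 < 6 < 7 < 8 < 9 on the vertex set. Then K (dimension 2) consists of the simplices:

  0-simplices (9): [1], [2], [3], [4], [5], [6], [7], [8], [9]
  1-simplices (27): (27 of them)
  2-simplices (18): [1,2,3], [1,2,8], [1,3,4], [1,4,7], [1,5,7], [1,5,8], [2,3,6], [2,5,6], [2,5,9], [2,8,9], [3,4,9], [3,6,7], [3,7,9], [4,6,7], [4,6,8], [4,8,9], [5,6,8], [5,7,9]

so the chain groups are C_0 ≅ Z^9, C_1 ≅ Z^27, C_2 ≅ Z^18.

Boundary ∂_1: C_1 → C_0 maps an edge to its endpoints' difference, ∂[p,q] = q − p.
As a 9×27 matrix over Z this has rank 8, with invariant factors (1,1,1,1,1,1,1,1).

∂_2: C_2 → C_1 sends each 2-simplex [p,q,r] to [q,r] − [p,r] + [p,q]. For instance
  ∂[1,5,8] = [5,8] − [1,8] + [1,5],
  ∂[4,6,7] = [6,7] − [4,7] + [4,6].
This gives a 27×18 integer matrix of rank 18; reducing to Smith normal form yields diagonal entries (1,1,1,1,1,1,1,1,1,1,1,1,1,1,1,1,1,2).

Reading off H_k = ker ∂_k / im ∂_{k+1}:

  H_0: rank C_0 − rank ∂_1 = 9 − 8 = 1, and the invariant factors of ∂_1 are all 1, so H_0 ≅ Z.
  H_1: rank ker ∂_1 − rank ∂_2 = (27 − 8) − 18 = 1, and ∂_2 has invariant factor 2 > 1, so H_1 ≅ Z ⊕ Z_2.
  H_2: rank ker ∂_2 − rank ∂_3 = (18 − 18) − 0 = 0, and there is no ∂_3, so H_2 ≅ 0.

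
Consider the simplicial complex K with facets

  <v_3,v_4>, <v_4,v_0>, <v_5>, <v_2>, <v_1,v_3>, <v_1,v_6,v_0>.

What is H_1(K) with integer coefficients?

H_1 = Z.

Order the vertices as v_0 < v_1 < v_2 < v_3 < v_4 < v_5 < v_6. Listing each simplex with vertices in this order, K has dimension 2 with simplices:

  0-simplices (7): [v_0], [v_1], [v_2], [v_3], [v_4], [v_5], [v_6]
  1-simplices (6): [v_0,v_1], [v_0,v_4], [v_0,v_6], [v_1,v_3], [v_1,v_6], [v_3,v_4]
  2-simplices (1): [v_0,v_1,v_6]

Hence C_0 ≅ Z^7, C_1 ≅ Z^6, C_2 ≅ Z^1.

The boundary map ∂_1: C_1 → C_0 maps an edge to its endpoints' difference, ∂[p,q] = q − p.
As a 7×6 matrix over Z this has rank 4, with invariant factors (1,1,1,1).

Boundary ∂_2: C_2 → C_1 acts by ∂[p,q,r] = [q,r] − [p,r] + [p,q]. For instance
  ∂[v_0,v_1,v_6] = [v_1,v_6] − [v_0,v_6] + [v_0,v_1].
As a 6×1 matrix over Z this has rank 1, with invariant factors (1).

Computing H_k = (kernel of ∂_k) / (image of ∂_{k+1}):

  H_1: rank ker ∂_1 − rank ∂_2 = (6 − 4) − 1 = 1, and the invariant factors of ∂_2 are all 1, so H_1 ≅ Z.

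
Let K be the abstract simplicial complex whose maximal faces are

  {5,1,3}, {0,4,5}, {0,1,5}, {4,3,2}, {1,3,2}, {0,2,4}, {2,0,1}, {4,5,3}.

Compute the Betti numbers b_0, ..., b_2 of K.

b_0 = 1, b_1 = 0, b_2 = 1.

Order the vertices as 0 < 1 < 2 < 3 < 4 < 5. Listing each simplex with vertices in this order, K has dimension 2 with simplices:

  0-simplices (6): [0], [1], [2], [3], [4], [5]
  1-simplices (12): [0,1], [0,2], [0,4], [0,5], [1,2], [1,3], [1,5], [2,3], [2,4], [3,4], [3,5], [4,5]
  2-simplices (8): [0,1,2], [0,1,5], [0,2,4], [0,4,5], [1,2,3], [1,3,5], [2,3,4], [3,4,5]

giving chain groups C_0 ≅ Z^6, C_1 ≅ Z^12, C_2 ≅ Z^8.

∂_1: C_1 → C_0 sends each edge [p,q] (with p < q) to q − p. For instance
  ∂[4,5] = [5] − [4].
As a 6×12 matrix over Z this has rank 5, with invariant factors (1,1,1,1,1).

Boundary ∂_2: C_2 → C_1 acts by ∂[p,q,r] = [q,r] − [p,r] + [p,q]. For instance
  ∂[3,4,5] = [4,5] − [3,5] + [3,4],
  ∂[0,1,5] = [1,5] − [0,5] + [0,1].
The resulting 12×8 matrix has rank 7, and its Smith normal form has invariant factors (1,1,1,1,1,1,1).

From H_k ≅ ker(∂_k) / im(∂_{k+1}) we obtain:

  H_0: rank C_0 − rank ∂_1 = 6 − 5 = 1, and the invariant factors of ∂_1 are all 1, so H_0 ≅ Z.
  H_1: rank ker ∂_1 − rank ∂_2 = (12 − 5) − 7 = 0, and the invariant factors of ∂_2 are all 1, so H_1 ≅ 0.
  H_2: rank ker ∂_2 − rank ∂_3 = (8 − 7) − 0 = 1, and there is no ∂_3, so H_2 ≅ Z.

(K is a triangulation of the 2-sphere S^2.)

Hence the Betti numbers are b_0 = 1, b_1 = 0, b_2 = 1.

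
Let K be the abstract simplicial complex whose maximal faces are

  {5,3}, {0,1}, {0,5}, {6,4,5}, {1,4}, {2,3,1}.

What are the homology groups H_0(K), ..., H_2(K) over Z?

Order the vertices as 0 < 1 < 2 < 3 < 4 < 5 < 6. Listing each simplex with vertices in this order, K has dimension 2 with simplices:

  0-simplices (7): [0], [1], [2], [3], [4], [5], [6]
  1-simplices (10): [0,1], [0,5], [1,2], [1,3], [1,4], [2,3], [3,5], [4,5], [4,6], [5,6]
  2-simplices (2): [1,2,3], [4,5,6]

Hence C_0 ≅ Z^7, C_1 ≅ Z^10, C_2 ≅ Z^2.

∂_1: C_1 → C_0 maps an edge to its endpoints' difference, ∂[p,q] = q − p. For instance
  ∂[5,6] = [6] − [5].
As a 7×10 matrix over Z this has rank 6, with invariant factors (1,1,1,1,1,1).

The boundary map ∂_2: C_2 → C_1 sends each 2-simplex [p,q,r] to [q,r] − [p,r] + [p,q]. For instance
  ∂[1,2,3] = [2,3] − [1,3] + [1,2],
  ∂[4,5,6] = [5,6] − [4,6] + [4,5].
The resulting 10×2 matrix has rank 2, and its Smith normal form has invariant factors (1,1).

From H_k ≅ ker(∂_k) / im(∂_{k+1}) we obtain:

  H_0: rank C_0 − rank ∂_1 = 7 − 6 = 1, and the invariant factors of ∂_1 are all 1, so H_0 ≅ Z.
  H_1: rank ker ∂_1 − rank ∂_2 = (10 − 6) − 2 = 2, and the invariant factors of ∂_2 are all 1, so H_1 ≅ Z^2.
  H_2: rank ker ∂_2 − rank ∂_3 = (2 − 2) − 0 = 0, and there is no ∂_3, so H_2 ≅ 0.

H_0 ≅ Z,  H_1 ≅ Z^2,  H_2 = 0.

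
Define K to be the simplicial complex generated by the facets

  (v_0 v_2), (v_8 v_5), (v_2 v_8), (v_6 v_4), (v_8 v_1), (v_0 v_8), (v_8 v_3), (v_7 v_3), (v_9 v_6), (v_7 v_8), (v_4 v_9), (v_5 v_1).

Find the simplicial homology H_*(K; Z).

Order the vertices as v_0 < v_1 < v_2 < v_3 < v_4 < v_5 < v_6 < v_7 < v_8 < v_9. Listing each simplex with vertices in this order, K has dimension 1 with simplices:

  0-simplices (10): [v_0], [v_1], [v_2], [v_3], [v_4], [v_5], [v_6], [v_7], [v_8], [v_9]
  1-simplices (12): [v_0,v_2], [v_0,v_8], [v_1,v_5], [v_1,v_8], [v_2,v_8], [v_3,v_7], [v_3,v_8], [v_4,v_6], [v_4,v_9], [v_5,v_8], [v_6,v_9], [v_7,v_8]

giving chain groups C_0 ≅ Z^10, C_1 ≅ Z^12.

∂_1: C_1 → C_0 is given by ∂[p,q] = [q] − [p].
As a 10×12 matrix over Z this has rank 8, with invariant factors (1,1,1,1,1,1,1,1).

Computing H_k = (kernel of ∂_k) / (image of ∂_{k+1}):

  H_0: rank C_0 − rank ∂_1 = 10 − 8 = 2, and the invariant factors of ∂_1 are all 1, so H_0 ≅ Z^2.
  H_1: rank ker ∂_1 − rank ∂_2 = (12 − 8) − 0 = 4, and there is no ∂_2, so H_1 ≅ Z^4.

As a check, the Euler characteristic is 10 − 12 = -2, which agrees with 2 − 4 = -2.
(K is a triangulation of the disjoint union of the circle S^1 and a wedge of 3 circles.)

H_0 ≅ Z^2,  H_1 ≅ Z^4.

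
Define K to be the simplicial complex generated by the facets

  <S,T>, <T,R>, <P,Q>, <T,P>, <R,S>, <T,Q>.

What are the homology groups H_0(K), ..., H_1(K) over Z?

H_0 ≅ Z,  H_1 ≅ Z^2.

We work with the vertex ordering P < Q < R < S < T. The simplices of K, each written with vertices in increasing order, are:

  0-simplices (5): P, Q, R, S, T
  1-simplices (6): PQ, PT, QT, RS, RT, ST

Hence C_0 ≅ Z^5, C_1 ≅ Z^6.

Boundary ∂_1: C_1 → C_0 sends each edge [p,q] (with p < q) to q − p.
The 5×6 boundary matrix has rank 4 and Smith normal form diag(1,1,1,1).

Reading off H_k = ker ∂_k / im ∂_{k+1}:

  H_0: rank C_0 − rank ∂_1 = 5 − 4 = 1, and the invariant factors of ∂_1 are all 1, so H_0 = Z.
  H_1: rank ker ∂_1 − rank ∂_2 = (6 − 4) − 0 = 2, and there is no ∂_2, so H_1 = Z^2.

As a check, the Euler characteristic is 5 − 6 = -1, which agrees with 1 − 2 = -1.
(K is a triangulation of a wedge of 2 circles.)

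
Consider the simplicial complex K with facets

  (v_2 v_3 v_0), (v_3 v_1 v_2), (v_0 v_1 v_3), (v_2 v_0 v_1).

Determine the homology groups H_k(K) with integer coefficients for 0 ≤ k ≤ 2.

H_0 ≅ Z,  H_1 = 0,  H_2 ≅ Z.

K has 4 vertices, 6 edges, 4 triangles.
rank ∂_0 = 0, rank ∂_1 = 3 ⇒ b_0 = 4 − 0 − 3 = 1; all invariant factors of ∂_1 are 1 so no torsion. So H_0 = Z.
rank ∂_1 = 3, rank ∂_2 = 3 ⇒ b_1 = 6 − 3 − 3 = 0; all invariant factors of ∂_2 are 1 so no torsion. So H_1 = 0.
rank ∂_2 = 3, rank ∂_3 = 0 ⇒ b_2 = 4 − 3 − 0 = 1. So H_2 = Z.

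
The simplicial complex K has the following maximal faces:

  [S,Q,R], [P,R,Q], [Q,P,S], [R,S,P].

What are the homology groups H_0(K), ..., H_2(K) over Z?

H_0 = Z,  H_1 = 0,  H_2 = Z.

Fix the vertex order P < Q < R < S and write every simplex with vertices in increasing order. Then dim K = 2 and the simplices of K are:

  0-simplices (4): P, Q, R, S
  1-simplices (6): PQ, PR, PS, QR, QS, RS
  2-simplices (4): PQR, PQS, PRS, QRS

giving chain groups C_0 ≅ Z^4, C_1 ≅ Z^6, C_2 ≅ Z^4.

Boundary ∂_1: C_1 → C_0 maps an edge to its endpoints' difference, ∂[p,q] = q − p. For instance
  ∂RS = S − R.
The resulting 4×6 matrix has rank 3, and its Smith normal form has invariant factors (1,1,1).

Boundary ∂_2: C_2 → C_1 acts by ∂[p,q,r] = [q,r] − [p,r] + [p,q]. For instance
  ∂PRS = RS − PS + PR,
  ∂PQR = QR − PR + PQ.
The resulting 6×4 matrix has rank 3, and its Smith normal form has invariant factors (1,1,1).

Reading off H_k = ker ∂_k / im ∂_{k+1}:

  H_0: rank C_0 − rank ∂_1 = 4 − 3 = 1, and the invariant factors of ∂_1 are all 1, so H_0 = Z.
  H_1: rank ker ∂_1 − rank ∂_2 = (6 − 3) − 3 = 0, and the invariant factors of ∂_2 are all 1, so H_1 = 0.
  H_2: rank ker ∂_2 − rank ∂_3 = (4 − 3) − 0 = 1, and there is no ∂_3, so H_2 = Z.

(K is a triangulation of the 2-sphere S^2.)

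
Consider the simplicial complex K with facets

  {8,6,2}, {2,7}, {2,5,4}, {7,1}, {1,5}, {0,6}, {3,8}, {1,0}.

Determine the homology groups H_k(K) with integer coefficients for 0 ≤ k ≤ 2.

We work with the vertex ordering 0 < 1 < 2 < 3 < 4 < 5 < 6 < 7 < 8. The simplices of K, each written with vertices in increasing order, are:

  0-simplices (9): [0], [1], [2], [3], [4], [5], [6], [7], [8]
  1-simplices (12): [0,1], [0,6], [1,5], [1,7], [2,4], [2,5], [2,6], [2,7], [2,8], [3,8], [4,5], [6,8]
  2-simplices (2): [2,4,5], [2,6,8]

giving chain groups C_0 ≅ Z^9, C_1 ≅ Z^12, C_2 ≅ Z^2.

Boundary ∂_1: C_1 → C_0 is given by ∂[p,q] = [q] − [p]. For instance
  ∂[0,1] = [1] − [0].
This gives a 9×12 integer matrix of rank 8; reducing to Smith normal form yields diagonal entries (1,1,1,1,1,1,1,1).

Boundary ∂_2: C_2 → C_1 acts by ∂[p,q,r] = [q,r] − [p,r] + [p,q]. For instance
  ∂[2,4,5] = [4,5] − [2,5] + [2,4],
  ∂[2,6,8] = [6,8] − [2,8] + [2,6].
This gives a 12×2 integer matrix of rank 2; reducing to Smith normal form yields diagonal entries (1,1).

Now H_k = ker ∂_k / im ∂_{k+1}, so:

  H_0: rank C_0 − rank ∂_1 = 9 − 8 = 1, and the invariant factors of ∂_1 are all 1, so H_0 ≅ Z.
  H_1: rank ker ∂_1 − rank ∂_2 = (12 − 8) − 2 = 2, and the invariant factors of ∂_2 are all 1, so H_1 ≅ Z^2.
  H_2: rank ker ∂_2 − rank ∂_3 = (2 − 2) − 0 = 0, and there is no ∂_3, so H_2 ≅ 0.

As a check, the Euler characteristic is 9 − 12 + 2 = -1, which agrees with 1 − 2 + 0 = -1.

H_0 = Z,  H_1 = Z^2,  H_2 = 0.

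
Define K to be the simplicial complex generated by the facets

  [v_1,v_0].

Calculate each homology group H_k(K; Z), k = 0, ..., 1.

H_0 = Z,  H_1 = 0.

We work with the vertex ordering v_0 < v_1. The simplices of K, each written with vertices in increasing order, are:

  0-simplices (2): [v_0], [v_1]
  1-simplices (1): [v_0,v_1]

giving chain groups C_0 ≅ Z^2, C_1 ≅ Z^1.

Boundary ∂_1: C_1 → C_0 maps an edge to its endpoints' difference, ∂[p,q] = q − p. For instance
  ∂[v_0,v_1] = [v_1] − [v_0].
The 2×1 boundary matrix has rank 1 and Smith normal form diag(1).

Now H_k = ker ∂_k / im ∂_{k+1}, so:

  H_0: rank C_0 − rank ∂_1 = 2 − 1 = 1, and the invariant factors of ∂_1 are all 1, so H_0 = Z.
  H_1: rank ker ∂_1 − rank ∂_2 = (1 − 1) − 0 = 0, and there is no ∂_2, so H_1 = 0.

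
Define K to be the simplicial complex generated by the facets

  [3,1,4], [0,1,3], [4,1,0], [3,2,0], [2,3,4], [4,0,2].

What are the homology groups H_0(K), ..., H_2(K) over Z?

H_0 = Z,  H_1 = 0,  H_2 = Z.

Order the vertices as 0 < 1 < 2 < 3 < 4. Listing each simplex with vertices in this order, K has dimension 2 with simplices:

  0-simplices (5): [0], [1], [2], [3], [4]
  1-simplices (9): [0,1], [0,2], [0,3], [0,4], [1,3], [1,4], [2,3], [2,4], [3,4]
  2-simplices (6): [0,1,3], [0,1,4], [0,2,3], [0,2,4], [1,3,4], [2,3,4]

giving chain groups C_0 ≅ Z^5, C_1 ≅ Z^9, C_2 ≅ Z^6.

Boundary ∂_1: C_1 → C_0 sends each edge [p,q] (with p < q) to q − p. For instance
  ∂[0,1] = [1] − [0].
The resulting 5×9 matrix has rank 4, and its Smith normal form has invariant factors (1,1,1,1).

Boundary ∂_2: C_2 → C_1 acts by ∂[p,q,r] = [q,r] − [p,r] + [p,q]. For instance
  ∂[1,3,4] = [3,4] − [1,4] + [1,3],
  ∂[0,2,4] = [2,4] − [0,4] + [0,2].
This gives a 9×6 integer matrix of rank 5; reducing to Smith normal form yields diagonal entries (1,1,1,1,1).

Computing H_k = (kernel of ∂_k) / (image of ∂_{k+1}):

  H_0: rank C_0 − rank ∂_1 = 5 − 4 = 1, and the invariant factors of ∂_1 are all 1, so H_0 ≅ Z.
  H_1: rank ker ∂_1 − rank ∂_2 = (9 − 4) − 5 = 0, and the invariant factors of ∂_2 are all 1, so H_1 ≅ 0.
  H_2: rank ker ∂_2 − rank ∂_3 = (6 − 5) − 0 = 1, and there is no ∂_3, so H_2 ≅ Z.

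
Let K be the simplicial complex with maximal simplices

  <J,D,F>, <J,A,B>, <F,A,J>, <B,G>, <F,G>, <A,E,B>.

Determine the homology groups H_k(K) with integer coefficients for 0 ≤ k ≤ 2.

Fix the vertex order A < B < D < E < F < G < J and write every simplex with vertices in increasing order. Then dim K = 2 and the simplices of K are:

  0-simplices (7): A, B, D, E, F, G, J
  1-simplices (11): AB, AE, AF, AJ, BE, BG, BJ, DF, DJ, FG, FJ
  2-simplices (4): ABE, ABJ, AFJ, DFJ

so the chain groups are C_0 ≅ Z^7, C_1 ≅ Z^11, C_2 ≅ Z^4.

∂_1: C_1 → C_0 is given by ∂[p,q] = [q] − [p]. For instance
  ∂BJ = J − B.
As a 7×11 matrix over Z this has rank 6, with invariant factors (1,1,1,1,1,1).

Boundary ∂_2: C_2 → C_1 sends each 2-simplex [p,q,r] to [q,r] − [p,r] + [p,q]. For instance
  ∂DFJ = FJ − DJ + DF,
  ∂AFJ = FJ − AJ + AF.
This gives a 11×4 integer matrix of rank 4; reducing to Smith normal form yields diagonal entries (1,1,1,1).

From H_k ≅ ker(∂_k) / im(∂_{k+1}) we obtain:

  H_0: rank C_0 − rank ∂_1 = 7 − 6 = 1, and the invariant factors of ∂_1 are all 1, so H_0 ≅ Z.
  H_1: rank ker ∂_1 − rank ∂_2 = (11 − 6) − 4 = 1, and the invariant factors of ∂_2 are all 1, so H_1 ≅ Z.
  H_2: rank ker ∂_2 − rank ∂_3 = (4 − 4) − 0 = 0, and there is no ∂_3, so H_2 ≅ 0.

H_0 ≅ Z,  H_1 ≅ Z,  H_2 = 0.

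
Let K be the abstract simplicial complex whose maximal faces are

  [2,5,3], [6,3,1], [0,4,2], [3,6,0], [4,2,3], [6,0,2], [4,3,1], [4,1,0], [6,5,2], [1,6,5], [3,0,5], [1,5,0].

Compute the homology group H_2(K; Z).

H_2 ≅ 0.

Take the total order 0 < 1 < 2 < 3 < 4 < 5 < 6 on the vertex set. Then K (dimension 2) consists of the simplices:

  0-simplices (7): [0], [1], [2], [3], [4], [5], [6]
  1-simplices (18): [0,1], [0,2], [0,3], [0,4], [0,5], [0,6], [1,3], [1,4], [1,5], [1,6], [2,3], [2,4], [2,5], [2,6], [3,4], [3,5], [3,6], [5,6]
  2-simplices (12): [0,1,4], [0,1,5], [0,2,4], [0,2,6], [0,3,5], [0,3,6], [1,3,4], [1,3,6], [1,5,6], [2,3,4], [2,3,5], [2,5,6]

giving chain groups C_0 ≅ Z^7, C_1 ≅ Z^18, C_2 ≅ Z^12.

The boundary map ∂_1: C_1 → C_0 is given by ∂[p,q] = [q] − [p]. For instance
  ∂[2,4] = [4] − [2].
The 7×18 boundary matrix has rank 6 and Smith normal form diag(1,1,1,1,1,1).

Boundary ∂_2: C_2 → C_1 maps a triangle to the signed sum of its edges. For instance
  ∂[0,1,5] = [1,5] − [0,5] + [0,1],
  ∂[0,2,6] = [2,6] − [0,6] + [0,2].
This gives a 18×12 integer matrix of rank 12; reducing to Smith normal form yields diagonal entries (1,1,1,1,1,1,1,1,1,1,1,2).

Computing H_k = (kernel of ∂_k) / (image of ∂_{k+1}):

  H_2: rank ker ∂_2 − rank ∂_3 = (12 − 12) − 0 = 0, and there is no ∂_3, so H_2 = 0.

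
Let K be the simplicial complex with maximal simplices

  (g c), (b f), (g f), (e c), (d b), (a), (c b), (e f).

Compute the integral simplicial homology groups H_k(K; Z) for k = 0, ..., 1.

H_0 ≅ Z^2,  H_1 ≅ Z^2.

We work with the vertex ordering a < b < c < d < e < f < g. The simplices of K, each written with vertices in increasing order, are:

  0-simplices (7): a, b, c, d, e, f, g
  1-simplices (7): bc, bd, bf, ce, cg, ef, fg

so the chain groups are C_0 ≅ Z^7, C_1 ≅ Z^7.

∂_1: C_1 → C_0 maps an edge to its endpoints' difference, ∂[p,q] = q − p.
The resulting 7×7 matrix has rank 5, and its Smith normal form has invariant factors (1,1,1,1,1).

Computing H_k = (kernel of ∂_k) / (image of ∂_{k+1}):

  H_0: rank C_0 − rank ∂_1 = 7 − 5 = 2, and the invariant factors of ∂_1 are all 1, so H_0 = Z^2.
  H_1: rank ker ∂_1 − rank ∂_2 = (7 − 5) − 0 = 2, and there is no ∂_2, so H_1 = Z^2.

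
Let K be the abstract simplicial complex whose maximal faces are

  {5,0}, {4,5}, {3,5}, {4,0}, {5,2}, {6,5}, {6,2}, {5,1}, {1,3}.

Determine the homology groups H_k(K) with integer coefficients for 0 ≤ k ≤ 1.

K has 7 vertices, 9 edges.
rank ∂_0 = 0, rank ∂_1 = 6 ⇒ b_0 = 7 − 0 − 6 = 1; all invariant factors of ∂_1 are 1 so no torsion. So H_0 = Z.
rank ∂_1 = 6, rank ∂_2 = 0 ⇒ b_1 = 9 − 6 − 0 = 3. So H_1 = Z^3.

H_0 = Z,  H_1 = Z^3.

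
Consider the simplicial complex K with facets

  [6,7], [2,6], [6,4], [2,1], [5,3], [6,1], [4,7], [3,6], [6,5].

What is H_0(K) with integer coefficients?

H_0 = Z.

Fix the vertex order 1 < 2 < 3 < 4 < 5 < 6 < 7 and write every simplex with vertices in increasing order. Then dim K = 1 and the simplices of K are:

  0-simplices (7): [1], [2], [3], [4], [5], [6], [7]
  1-simplices (9): [1,2], [1,6], [2,6], [3,5], [3,6], [4,6], [4,7], [5,6], [6,7]

so the chain groups are C_0 ≅ Z^7, C_1 ≅ Z^9.

Boundary ∂_1: C_1 → C_0 maps an edge to its endpoints' difference, ∂[p,q] = q − p. For instance
  ∂[1,6] = [6] − [1].
This gives a 7×9 integer matrix of rank 6; reducing to Smith normal form yields diagonal entries (1,1,1,1,1,1).

Now H_k = ker ∂_k / im ∂_{k+1}, so:

  H_0: rank C_0 − rank ∂_1 = 7 − 6 = 1, and the invariant factors of ∂_1 are all 1, so H_0 = Z.

(K is a triangulation of a wedge of 3 circles.)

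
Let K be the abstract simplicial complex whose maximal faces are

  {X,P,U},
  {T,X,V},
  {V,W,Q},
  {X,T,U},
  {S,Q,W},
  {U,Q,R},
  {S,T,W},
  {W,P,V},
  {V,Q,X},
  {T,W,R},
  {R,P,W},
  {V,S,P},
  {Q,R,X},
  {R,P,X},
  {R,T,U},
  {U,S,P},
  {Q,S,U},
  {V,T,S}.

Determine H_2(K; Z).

We work with the vertex ordering P < Q < R < S < T < U < V < W < X. The simplices of K, each written with vertices in increasing order, are:

  0-simplices (9): P, Q, R, S, T, U, V, W, X
  1-simplices (27): PR, PS, PU, PV, PW, PX, QR, QS, QU, QV, QW, QX, RT, RU, RW, RX, ST, SU, SV, SW, TU, TV, TW, TX, UX, VW, VX
  2-simplices (18): PRW, PRX, PSU, PSV, PUX, PVW, QRU, QRX, QSU, QSW, QVW, QVX, RTU, RTW, STV, STW, TUX, TVX

so the chain groups are C_0 ≅ Z^9, C_1 ≅ Z^27, C_2 ≅ Z^18.

The boundary map ∂_1: C_1 → C_0 sends each edge [p,q] (with p < q) to q − p. For instance
  ∂ST = T − S.
This gives a 9×27 integer matrix of rank 8; reducing to Smith normal form yields diagonal entries (1,1,1,1,1,1,1,1).

∂_2: C_2 → C_1 sends each 2-simplex [p,q,r] to [q,r] − [p,r] + [p,q]. For instance
  ∂QVX = VX − QX + QV,
  ∂STW = TW − SW + ST.
The 27×18 boundary matrix has rank 18 and Smith normal form diag(1,1,1,1,1,1,1,1,1,1,1,1,1,1,1,1,1,2).

Reading off H_k = ker ∂_k / im ∂_{k+1}:

  H_2: rank ker ∂_2 − rank ∂_3 = (18 − 18) − 0 = 0, and there is no ∂_3, so H_2 ≅ 0.

H_2 ≅ 0.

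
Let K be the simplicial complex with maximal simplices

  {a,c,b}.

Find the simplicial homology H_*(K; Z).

H_0 ≅ Z,  H_1 = 0,  H_2 = 0.

Order the vertices as a < b < c. Listing each simplex with vertices in this order, K has dimension 2 with simplices:

  0-simplices (3): a, b, c
  1-simplices (3): ab, ac, bc
  2-simplices (1): abc

Hence C_0 ≅ Z^3, C_1 ≅ Z^3, C_2 ≅ Z^1.

∂_1: C_1 → C_0 maps an edge to its endpoints' difference, ∂[p,q] = q − p.
This gives a 3×3 integer matrix of rank 2; reducing to Smith normal form yields diagonal entries (1,1).

∂_2: C_2 → C_1 sends each 2-simplex [p,q,r] to [q,r] − [p,r] + [p,q]. For instance
  ∂abc = bc − ac + ab.
This gives a 3×1 integer matrix of rank 1; reducing to Smith normal form yields diagonal entries (1).

Computing H_k = (kernel of ∂_k) / (image of ∂_{k+1}):

  H_0: rank C_0 − rank ∂_1 = 3 − 2 = 1, and the invariant factors of ∂_1 are all 1, so H_0 = Z.
  H_1: rank ker ∂_1 − rank ∂_2 = (3 − 2) − 1 = 0, and the invariant factors of ∂_2 are all 1, so H_1 = 0.
  H_2: rank ker ∂_2 − rank ∂_3 = (1 − 1) − 0 = 0, and there is no ∂_3, so H_2 = 0.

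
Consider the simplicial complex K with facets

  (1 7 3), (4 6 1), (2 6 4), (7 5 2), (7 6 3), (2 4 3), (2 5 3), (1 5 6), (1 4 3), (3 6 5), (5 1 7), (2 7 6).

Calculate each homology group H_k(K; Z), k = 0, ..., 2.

H_0 ≅ Z,  H_1 ≅ Z_2,  H_2 = 0.

Take the total order 1 < 2 < 3 < 4 < 5 < 6 < 7 on the vertex set. Then K (dimension 2) consists of the simplices:

  0-simplices (7): [1], [2], [3], [4], [5], [6], [7]
  1-simplices (18): [1,3], [1,4], [1,5], [1,6], [1,7], [2,3], [2,4], [2,5], [2,6], [2,7], [3,4], [3,5], [3,6], [3,7], [4,6], [5,6], [5,7], [6,7]
  2-simplices (12): [1,3,4], [1,3,7], [1,4,6], [1,5,6], [1,5,7], [2,3,4], [2,3,5], [2,4,6], [2,5,7], [2,6,7], [3,5,6], [3,6,7]

Hence C_0 ≅ Z^7, C_1 ≅ Z^18, C_2 ≅ Z^12.

The boundary map ∂_1: C_1 → C_0 is given by ∂[p,q] = [q] − [p]. For instance
  ∂[2,4] = [4] − [2].
The resulting 7×18 matrix has rank 6, and its Smith normal form has invariant factors (1,1,1,1,1,1).

The boundary map ∂_2: C_2 → C_1 sends each 2-simplex [p,q,r] to [q,r] − [p,r] + [p,q]. For instance
  ∂[1,5,6] = [5,6] − [1,6] + [1,5],
  ∂[1,3,4] = [3,4] − [1,4] + [1,3].
As a 18×12 matrix over Z this has rank 12, with invariant factors (1,1,1,1,1,1,1,1,1,1,1,2).

Now H_k = ker ∂_k / im ∂_{k+1}, so:

  H_0: rank C_0 − rank ∂_1 = 7 − 6 = 1, and the invariant factors of ∂_1 are all 1, so H_0 = Z.
  H_1: rank ker ∂_1 − rank ∂_2 = (18 − 6) − 12 = 0, and ∂_2 has invariant factor 2 > 1, so H_1 = Z_2.
  H_2: rank ker ∂_2 − rank ∂_3 = (12 − 12) − 0 = 0, and there is no ∂_3, so H_2 = 0.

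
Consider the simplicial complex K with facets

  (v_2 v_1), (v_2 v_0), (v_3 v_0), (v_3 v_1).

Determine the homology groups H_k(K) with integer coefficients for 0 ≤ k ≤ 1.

H_0 ≅ Z,  H_1 ≅ Z.

K has 4 vertices, 4 edges.
rank ∂_0 = 0, rank ∂_1 = 3 ⇒ b_0 = 4 − 0 − 3 = 1; all invariant factors of ∂_1 are 1 so no torsion. So H_0 = Z.
rank ∂_1 = 3, rank ∂_2 = 0 ⇒ b_1 = 4 − 3 − 0 = 1. So H_1 = Z.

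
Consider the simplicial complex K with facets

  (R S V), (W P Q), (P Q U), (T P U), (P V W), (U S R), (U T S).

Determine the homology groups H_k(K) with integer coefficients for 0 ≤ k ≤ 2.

We work with the vertex ordering P < Q < R < S < T < U < V < W. The simplices of K, each written with vertices in increasing order, are:

  0-simplices (8): P, Q, R, S, T, U, V, W
  1-simplices (15): PQ, PT, PU, PV, PW, QU, QW, RS, RU, RV, ST, SU, SV, TU, VW
  2-simplices (7): PQU, PQW, PTU, PVW, RSU, RSV, STU

Hence C_0 ≅ Z^8, C_1 ≅ Z^15, C_2 ≅ Z^7.

The boundary map ∂_1: C_1 → C_0 sends each edge [p,q] (with p < q) to q − p.
The resulting 8×15 matrix has rank 7, and its Smith normal form has invariant factors (1,1,1,1,1,1,1).

∂_2: C_2 → C_1 maps a triangle to the signed sum of its edges. For instance
  ∂PQU = QU − PU + PQ,
  ∂PQW = QW − PW + PQ.
This gives a 15×7 integer matrix of rank 7; reducing to Smith normal form yields diagonal entries (1,1,1,1,1,1,1).

Reading off H_k = ker ∂_k / im ∂_{k+1}:

  H_0: rank C_0 − rank ∂_1 = 8 − 7 = 1, and the invariant factors of ∂_1 are all 1, so H_0 ≅ Z.
  H_1: rank ker ∂_1 − rank ∂_2 = (15 − 7) − 7 = 1, and the invariant factors of ∂_2 are all 1, so H_1 ≅ Z.
  H_2: rank ker ∂_2 − rank ∂_3 = (7 − 7) − 0 = 0, and there is no ∂_3, so H_2 ≅ 0.

H_0 = Z,  H_1 = Z,  H_2 = 0.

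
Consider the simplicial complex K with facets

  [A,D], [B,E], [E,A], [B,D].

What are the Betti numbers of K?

b_0 = 1, b_1 = 1.

K has 4 vertices, 4 edges.
rank ∂_0 = 0, rank ∂_1 = 3 ⇒ b_0 = 4 − 0 − 3 = 1; all invariant factors of ∂_1 are 1 so no torsion. So H_0 ≅ Z.
rank ∂_1 = 3, rank ∂_2 = 0 ⇒ b_1 = 4 − 3 − 0 = 1. So H_1 ≅ Z.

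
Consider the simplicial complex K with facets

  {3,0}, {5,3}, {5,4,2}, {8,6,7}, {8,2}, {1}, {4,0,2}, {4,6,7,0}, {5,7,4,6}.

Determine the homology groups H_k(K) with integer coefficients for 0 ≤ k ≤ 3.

Take the total order 0 < 1 < 2 < 3 < 4 < 5 < 6 < 7 < 8 on the vertex set. Then K (dimension 3) consists of the simplices:

  0-simplices (9): [0], [1], [2], [3], [4], [5], [6], [7], [8]
  1-simplices (17): [0,2], [0,3], [0,4], [0,6], [0,7], [2,4], [2,5], [2,8], [3,5], [4,5], [4,6], [4,7], [5,6], [5,7], [6,7], [6,8], [7,8]
  2-simplices (10): [0,2,4], [0,4,6], [0,4,7], [0,6,7], [2,4,5], [4,5,6], [4,5,7], [4,6,7], [5,6,7], [6,7,8]
  3-simplices (2): [0,4,6,7], [4,5,6,7]

Hence C_0 ≅ Z^9, C_1 ≅ Z^17, C_2 ≅ Z^10, C_3 ≅ Z^2.

The boundary map ∂_1: C_1 → C_0 maps an edge to its endpoints' difference, ∂[p,q] = q − p.
The 9×17 boundary matrix has rank 7 and Smith normal form diag(1,1,1,1,1,1,1).

The boundary map ∂_2: C_2 → C_1 sends each 2-simplex [p,q,r] to [q,r] − [p,r] + [p,q]. For instance
  ∂[0,2,4] = [2,4] − [0,4] + [0,2],
  ∂[4,5,7] = [5,7] − [4,7] + [4,5].
As a 17×10 matrix over Z this has rank 8, with invariant factors (1,1,1,1,1,1,1,1).

The boundary map ∂_3: C_3 → C_2 sends each 3-simplex σ to the alternating sum Σ_i (−1)^i (σ with its i-th vertex removed). For instance
  ∂[4,5,6,7] = [5,6,7] − [4,6,7] + [4,5,7] − [4,5,6],
  ∂[0,4,6,7] = [4,6,7] − [0,6,7] + [0,4,7] − [0,4,6].
This gives a 10×2 integer matrix of rank 2; reducing to Smith normal form yields diagonal entries (1,1).

Computing H_k = (kernel of ∂_k) / (image of ∂_{k+1}):

  H_0: rank C_0 − rank ∂_1 = 9 − 7 = 2, and the invariant factors of ∂_1 are all 1, so H_0 = Z^2.
  H_1: rank ker ∂_1 − rank ∂_2 = (17 − 7) − 8 = 2, and the invariant factors of ∂_2 are all 1, so H_1 = Z^2.
  H_2: rank ker ∂_2 − rank ∂_3 = (10 − 8) − 2 = 0, and the invariant factors of ∂_3 are all 1, so H_2 = 0.
  H_3: rank ker ∂_3 − rank ∂_4 = (2 − 2) − 0 = 0, and there is no ∂_4, so H_3 = 0.

H_0 = Z^2,  H_1 = Z^2,  H_2 = 0,  H_3 = 0.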